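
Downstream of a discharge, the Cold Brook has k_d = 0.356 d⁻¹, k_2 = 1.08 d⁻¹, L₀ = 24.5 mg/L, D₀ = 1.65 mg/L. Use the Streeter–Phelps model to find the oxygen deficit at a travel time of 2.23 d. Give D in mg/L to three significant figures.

k_d L₀/(k_2−k_d) = 0.356×24.5/(1.08−0.356) = 8.722/0.7240 = 12.05 mg/L.
e^(−k_d t) = e^(−0.356×2.230) = 0.4521; e^(−k_2 t) = e^(−1.08×2.230) = 0.08996.
D = 12.05 × (0.4521 − 0.08996) + 1.65 × 0.08996 = 4.363 + 0.1484 = 4.511 mg/L.

D ≈ 4.51 mg/L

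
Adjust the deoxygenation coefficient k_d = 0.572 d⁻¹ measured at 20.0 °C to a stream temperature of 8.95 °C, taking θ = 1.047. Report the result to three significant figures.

k_d(T₂) = k_d(T₁) · θ^(T₂−T₁) = 0.572 × 1.047^(8.95−20.0)
= 0.572 × 1.047^-11.1 = 0.572 × 0.6020 = 0.3443 d⁻¹.

k_d ≈ 0.344 d⁻¹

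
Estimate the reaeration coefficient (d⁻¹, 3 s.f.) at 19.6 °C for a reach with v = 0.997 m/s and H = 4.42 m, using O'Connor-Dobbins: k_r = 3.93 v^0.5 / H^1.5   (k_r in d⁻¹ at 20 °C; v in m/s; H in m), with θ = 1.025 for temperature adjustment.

k_r(20) = 3.93 × 0.997^0.5 / 4.42^1.5 = 3.93 × 0.9985 / 9.293 = 0.4223 d⁻¹.
k_r(19.6) = 0.4223 × 1.025^(19.6−20) = 0.4223 × 0.9902 = 0.4181 d⁻¹.

k_r ≈ 0.418 d⁻¹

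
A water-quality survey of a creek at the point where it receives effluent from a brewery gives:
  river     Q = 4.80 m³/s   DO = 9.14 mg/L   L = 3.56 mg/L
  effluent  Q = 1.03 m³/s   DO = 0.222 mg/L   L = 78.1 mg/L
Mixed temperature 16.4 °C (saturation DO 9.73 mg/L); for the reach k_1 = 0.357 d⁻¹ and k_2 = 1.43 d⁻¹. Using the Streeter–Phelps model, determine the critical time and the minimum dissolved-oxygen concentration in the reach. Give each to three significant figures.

t_c ≈ 0.834 d; minimum DO ≈ 6.63 mg/L

Mixed DO = (4.80×9.14 + 1.03×0.222)/(4.80+1.03) = 44.10/5.830 = 7.564 mg/L.
Mixed L₀ = (4.80×3.56 + 1.03×78.1)/(5.830) = 97.53/5.830 = 16.73 mg/L.
Initial deficit D₀ = C_s − DO₀ = 9.73 − 7.564 = 2.166 mg/L.
t_c = (1/1.073) ln[(1.43/0.357)(1 − 2.166×1.073/(0.357×16.73))] = 0.9320 × ln(2.447) = 0.8340 d.
D_c = (0.357/1.43) × 16.73 × e^(−0.357×0.8340) = 0.2497 × 16.73 × 0.7425 = 3.101 mg/L.
Minimum DO = 9.73 − 3.101 = 6.629 mg/L.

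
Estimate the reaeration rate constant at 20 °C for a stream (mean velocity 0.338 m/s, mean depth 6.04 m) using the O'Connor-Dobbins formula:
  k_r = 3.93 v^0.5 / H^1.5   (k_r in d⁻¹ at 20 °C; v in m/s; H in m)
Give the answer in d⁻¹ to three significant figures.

k_r = 3.93 × 0.338^0.5 / 6.04^1.5 = 3.93 × 0.5814 / 14.84 = 0.1539 d⁻¹.

k_r ≈ 0.154 d⁻¹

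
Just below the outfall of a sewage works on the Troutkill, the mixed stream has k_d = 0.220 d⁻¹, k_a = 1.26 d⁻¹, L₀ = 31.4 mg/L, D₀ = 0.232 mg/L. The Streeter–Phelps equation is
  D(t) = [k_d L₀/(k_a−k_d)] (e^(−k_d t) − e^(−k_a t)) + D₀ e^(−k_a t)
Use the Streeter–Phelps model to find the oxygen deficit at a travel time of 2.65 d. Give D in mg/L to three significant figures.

D ≈ 3.48 mg/L

k_d L₀/(k_a−k_d) = 0.220×31.4/(1.26−0.220) = 6.908/1.040 = 6.642 mg/L.
e^(−k_d t) = e^(−0.220×2.650) = 0.5582; e^(−k_a t) = e^(−1.26×2.650) = 0.03547.
D = 6.642 × (0.5582 − 0.03547) + 0.232 × 0.03547 = 3.472 + 0.008230 = 3.480 mg/L.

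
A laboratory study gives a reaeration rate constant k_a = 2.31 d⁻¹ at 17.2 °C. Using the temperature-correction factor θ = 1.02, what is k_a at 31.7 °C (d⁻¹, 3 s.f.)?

k_a(T₂) = k_a(T₁) · θ^(T₂−T₁) = 2.31 × 1.02^(31.7−17.2)
= 2.31 × 1.02^14.5 = 2.31 × 1.333 = 3.078 d⁻¹.

k_a ≈ 3.08 d⁻¹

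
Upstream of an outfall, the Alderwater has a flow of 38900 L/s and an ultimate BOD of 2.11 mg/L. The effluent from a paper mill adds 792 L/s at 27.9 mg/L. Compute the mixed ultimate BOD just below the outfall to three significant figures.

Flow-weighted mixing: C = (Q_r C_r + Q_w C_w)/(Q_r + Q_w)
= (38900×2.11 + 792×27.9)/(38900 + 792) = 104200/39690 = 2.625 mg/L.

2.62 mg/L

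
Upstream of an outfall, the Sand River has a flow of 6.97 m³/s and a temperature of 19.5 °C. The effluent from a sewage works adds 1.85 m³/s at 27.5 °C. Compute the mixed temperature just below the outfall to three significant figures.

Flow-weighted mixing: C = (Q_r C_r + Q_w C_w)/(Q_r + Q_w)
= (6.97×19.5 + 1.85×27.5)/(6.97 + 1.85) = 186.8/8.820 = 21.18 °C.

21.2 °C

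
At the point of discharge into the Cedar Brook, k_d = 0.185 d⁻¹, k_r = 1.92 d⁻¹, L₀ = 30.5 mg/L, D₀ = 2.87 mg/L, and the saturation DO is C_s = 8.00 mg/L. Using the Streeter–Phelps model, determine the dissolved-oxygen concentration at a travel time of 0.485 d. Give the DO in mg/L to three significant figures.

k_d L₀/(k_r−k_d) = 0.185×30.5/(1.92−0.185) = 5.643/1.735 = 3.252 mg/L.
e^(−k_d t) = e^(−0.185×0.4850) = 0.9142; e^(−k_r t) = e^(−1.92×0.4850) = 0.3941.
D = 3.252 × (0.9142 − 0.3941) + 2.87 × 0.3941 = 1.691 + 1.131 = 2.822 mg/L.
DO = C_s − D = 8.00 − 2.822 = 5.178 mg/L.

DO ≈ 5.18 mg/L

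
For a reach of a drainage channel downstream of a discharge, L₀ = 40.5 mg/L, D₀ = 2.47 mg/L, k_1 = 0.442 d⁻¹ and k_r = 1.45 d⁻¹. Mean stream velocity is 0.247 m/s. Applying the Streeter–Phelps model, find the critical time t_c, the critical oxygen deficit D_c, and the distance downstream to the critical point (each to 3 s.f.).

At the critical point dD/dt = 0, so k_1 L₀ e^(−k_1 t) = k_r D. Substituting D(t) from the Streeter–Phelps equation and solving for t gives
t_c = ln[(k_r/k_1)(1 − D₀(k_r−k_1)/(k_1 L₀))] / (k_r−k_1).
Here k_r−k_1 = 1.008 d⁻¹ and 1 − D₀(k_r−k_1)/(k_1 L₀) = 1 − 2.47×1.008/(0.442×40.5) = 0.8609, so
t_c = ln(3.281 × 0.8609) / 1.008 = 1.038 / 1.008 = 1.030 d.
L(t_c) = L₀ e^(−k_1 t_c) = 40.5 × 0.6343 = 25.69 mg/L, and at the critical point k_r D_c = k_1 L, so D_c = (0.442/1.45) × 25.69 = 7.831 mg/L.
x_c = v t_c = 0.247 m/s × 1.030 d × 86400 s/d = 21980 m ≈ 22.0 km.

t_c ≈ 1.03 d; D_c ≈ 7.83 mg/L; x_c ≈ 22.0 km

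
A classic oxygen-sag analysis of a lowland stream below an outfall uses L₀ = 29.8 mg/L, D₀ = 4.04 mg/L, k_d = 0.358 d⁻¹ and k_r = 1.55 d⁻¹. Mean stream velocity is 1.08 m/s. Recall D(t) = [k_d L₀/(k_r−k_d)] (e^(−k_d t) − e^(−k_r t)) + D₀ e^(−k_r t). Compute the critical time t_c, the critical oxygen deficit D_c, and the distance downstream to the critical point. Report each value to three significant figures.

t_c = [1/(k_r−k_d)] ln[(k_r/k_d)(1 − D₀(k_r−k_d)/(k_d L₀))]
= [1/(1.55−0.358)] ln[(1.55/0.358)(1 − 4.04×1.192/(0.358×29.8))]
= (1/1.192) ln[4.330 × 0.5486] = 0.8389 × ln(2.375) = 0.8389 × 0.8651 = 0.7258 d.
L(t_c) = L₀ e^(−k_d t_c) = 29.8 × 0.7712 = 22.98 mg/L, and at the critical point k_r D_c = k_d L, so D_c = (0.358/1.55) × 22.98 = 5.308 mg/L.
x_c = v t_c = 1.08 m/s × 0.7258 d × 86400 s/d = 67720 m ≈ 67.7 km.

t_c ≈ 0.726 d; D_c ≈ 5.31 mg/L; x_c ≈ 67.7 km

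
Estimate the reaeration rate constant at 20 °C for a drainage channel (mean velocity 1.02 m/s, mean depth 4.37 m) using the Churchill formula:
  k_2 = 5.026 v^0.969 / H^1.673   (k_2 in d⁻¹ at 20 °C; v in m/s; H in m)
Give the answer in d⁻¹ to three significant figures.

k_2 = 5.026 × 1.02^0.969 / 4.37^1.673 = 5.026 × 1.019 / 11.79 = 0.4345 d⁻¹.

k_2 ≈ 0.435 d⁻¹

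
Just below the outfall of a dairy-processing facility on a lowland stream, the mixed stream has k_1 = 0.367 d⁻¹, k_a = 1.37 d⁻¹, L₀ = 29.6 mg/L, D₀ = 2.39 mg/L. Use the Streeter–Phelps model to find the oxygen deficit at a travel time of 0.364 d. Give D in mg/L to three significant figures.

D ≈ 4.35 mg/L

k_1 L₀/(k_a−k_1) = 0.367×29.6/(1.37−0.367) = 10.86/1.003 = 10.83 mg/L.
e^(−k_1 t) = e^(−0.367×0.3640) = 0.8750; e^(−k_a t) = e^(−1.37×0.3640) = 0.6073.
D = 10.83 × (0.8750 − 0.6073) + 2.39 × 0.6073 = 2.898 + 1.452 = 4.350 mg/L.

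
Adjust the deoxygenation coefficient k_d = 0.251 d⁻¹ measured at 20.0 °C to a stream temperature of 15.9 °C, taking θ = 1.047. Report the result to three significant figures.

k_d ≈ 0.208 d⁻¹

k_d(T₂) = k_d(T₁) · θ^(T₂−T₁) = 0.251 × 1.047^(15.9−20.0)
= 0.251 × 1.047^-4.10 = 0.251 × 0.8284 = 0.2079 d⁻¹.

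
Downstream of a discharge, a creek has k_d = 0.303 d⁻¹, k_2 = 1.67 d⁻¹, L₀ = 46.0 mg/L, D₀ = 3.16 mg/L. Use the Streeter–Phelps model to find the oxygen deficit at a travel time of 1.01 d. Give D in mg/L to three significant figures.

D ≈ 6.21 mg/L

k_d L₀/(k_2−k_d) = 0.303×46.0/(1.67−0.303) = 13.94/1.367 = 10.20 mg/L.
e^(−k_d t) = e^(−0.303×1.010) = 0.7364; e^(−k_2 t) = e^(−1.67×1.010) = 0.1851.
D = 10.20 × (0.7364 − 0.1851) + 3.16 × 0.1851 = 5.620 + 0.5850 = 6.205 mg/L.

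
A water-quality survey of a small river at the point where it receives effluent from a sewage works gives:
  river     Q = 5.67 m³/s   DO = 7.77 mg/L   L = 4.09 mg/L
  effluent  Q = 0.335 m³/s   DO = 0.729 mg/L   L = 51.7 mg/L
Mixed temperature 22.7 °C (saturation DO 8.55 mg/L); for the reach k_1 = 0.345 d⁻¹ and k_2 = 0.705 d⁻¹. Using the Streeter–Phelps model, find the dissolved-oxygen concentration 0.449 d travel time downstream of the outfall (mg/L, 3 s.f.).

DO ≈ 6.87 mg/L

Mixed DO = (5.67×7.77 + 0.335×0.729)/(5.67+0.335) = 44.30/6.005 = 7.377 mg/L.
Mixed L₀ = (5.67×4.09 + 0.335×51.7)/(6.005) = 40.51/6.005 = 6.746 mg/L.
Initial deficit D₀ = C_s − DO₀ = 8.55 − 7.377 = 1.173 mg/L.
D(0.449) = [0.345×6.746/(0.705−0.345)](e^(−0.345×0.449) − e^(−0.705×0.449)) + 1.173 e^(−0.705×0.449)
= 6.465 × (0.8565 − 0.7287) + 1.173 × 0.7287 = 1.681 mg/L.
DO = 8.55 − 1.681 = 6.869 mg/L.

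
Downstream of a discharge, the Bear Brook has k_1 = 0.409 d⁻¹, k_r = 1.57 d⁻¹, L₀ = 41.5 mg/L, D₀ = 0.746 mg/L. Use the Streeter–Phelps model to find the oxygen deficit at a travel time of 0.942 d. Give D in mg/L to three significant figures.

k_1 L₀/(k_r−k_1) = 0.409×41.5/(1.57−0.409) = 16.97/1.161 = 14.62 mg/L.
e^(−k_1 t) = e^(−0.409×0.9420) = 0.6803; e^(−k_r t) = e^(−1.57×0.9420) = 0.2279.
D = 14.62 × (0.6803 − 0.2279) + 0.746 × 0.2279 = 6.614 + 0.1700 = 6.784 mg/L.

D ≈ 6.78 mg/L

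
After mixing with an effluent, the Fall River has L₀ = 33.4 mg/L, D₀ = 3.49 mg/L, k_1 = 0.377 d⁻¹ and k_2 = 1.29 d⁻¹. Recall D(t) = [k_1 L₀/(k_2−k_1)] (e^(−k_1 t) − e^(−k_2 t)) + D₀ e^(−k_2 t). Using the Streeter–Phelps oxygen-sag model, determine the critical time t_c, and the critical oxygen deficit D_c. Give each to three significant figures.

t_c ≈ 1.03 d; D_c ≈ 6.63 mg/L

At the critical point dD/dt = 0, so k_1 L₀ e^(−k_1 t) = k_2 D. Substituting D(t) from the Streeter–Phelps equation and solving for t gives
t_c = ln[(k_2/k_1)(1 − D₀(k_2−k_1)/(k_1 L₀))] / (k_2−k_1).
Here k_2−k_1 = 0.9130 d⁻¹ and 1 − D₀(k_2−k_1)/(k_1 L₀) = 1 − 3.49×0.9130/(0.377×33.4) = 0.7469, so
t_c = ln(3.422 × 0.7469) / 0.9130 = 0.9384 / 0.9130 = 1.028 d.
D_c = (k_1/k_2) L₀ e^(−k_1 t_c) = (0.377/1.29) × 33.4 × e^(−0.377×1.028) = 0.2922 × 33.4 × 0.6788 = 6.625 mg/L.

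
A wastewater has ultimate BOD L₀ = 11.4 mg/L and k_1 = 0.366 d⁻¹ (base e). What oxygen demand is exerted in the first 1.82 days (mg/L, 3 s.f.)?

y_t = L₀(1 − e^(−k_1 t)) = 11.4 × (1 − e^(−0.366×1.82))
= 11.4 × (1 − 0.5137) = 11.4 × 0.4863 = 5.544 mg/L.

y ≈ 5.54 mg/L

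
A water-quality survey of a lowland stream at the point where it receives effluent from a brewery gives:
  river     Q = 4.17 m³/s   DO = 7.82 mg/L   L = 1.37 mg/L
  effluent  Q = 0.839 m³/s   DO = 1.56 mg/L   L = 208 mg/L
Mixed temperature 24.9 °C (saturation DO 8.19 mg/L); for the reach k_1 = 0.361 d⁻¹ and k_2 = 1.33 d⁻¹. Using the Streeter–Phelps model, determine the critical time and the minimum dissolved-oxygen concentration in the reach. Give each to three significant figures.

Mixed DO = (4.17×7.82 + 0.839×1.56)/(4.17+0.839) = 33.92/5.009 = 6.771 mg/L.
Mixed L₀ = (4.17×1.37 + 0.839×208)/(5.009) = 180.2/5.009 = 35.98 mg/L.
Initial deficit D₀ = C_s − DO₀ = 8.19 − 6.771 = 1.419 mg/L.
t_c = (1/0.9690) ln[(1.33/0.361)(1 − 1.419×0.9690/(0.361×35.98))] = 1.032 × ln(3.294) = 1.230 d.
D_c = (0.361/1.33) × 35.98 × e^(−0.361×1.230) = 0.2714 × 35.98 × 0.6414 = 6.264 mg/L.
Minimum DO = 8.19 − 6.264 = 1.926 mg/L.

t_c ≈ 1.23 d; minimum DO ≈ 1.93 mg/L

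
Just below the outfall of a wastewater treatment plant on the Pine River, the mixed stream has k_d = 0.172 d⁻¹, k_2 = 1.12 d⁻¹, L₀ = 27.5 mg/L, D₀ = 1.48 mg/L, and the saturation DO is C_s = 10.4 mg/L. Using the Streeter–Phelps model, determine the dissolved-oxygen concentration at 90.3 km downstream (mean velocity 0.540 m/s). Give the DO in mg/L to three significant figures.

DO ≈ 7.22 mg/L

Travel time t = x/v = 90.3 km / (0.540 m/s) = 90300 m / 0.540 m/s = 167200 s = 1.935 d.
k_d L₀/(k_2−k_d) = 0.172×27.5/(1.12−0.172) = 4.730/0.9480 = 4.989 mg/L.
e^(−k_d t) = e^(−0.172×1.935) = 0.7168; e^(−k_2 t) = e^(−1.12×1.935) = 0.1144.
D = 4.989 × (0.7168 − 0.1144) + 1.48 × 0.1144 = 3.006 + 0.1694 = 3.175 mg/L.
DO = C_s − D = 10.4 − 3.175 = 7.225 mg/L.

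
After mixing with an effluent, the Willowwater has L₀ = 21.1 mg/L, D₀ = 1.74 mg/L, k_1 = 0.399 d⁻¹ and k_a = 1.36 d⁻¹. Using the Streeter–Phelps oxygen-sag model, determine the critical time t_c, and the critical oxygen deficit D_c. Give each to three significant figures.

With k_a/k_1 = 3.409 and 1 − D₀(k_a−k_1)/(k_1 L₀) = 0.8014,
t_c = ln(3.409 × 0.8014) / (1.36 − 0.399) = ln(2.732) / 0.9610 = 1.005/0.9610 = 1.046 d.
L(t_c) = L₀ e^(−k_1 t_c) = 21.1 × 0.6589 = 13.90 mg/L, and at the critical point k_a D_c = k_1 L, so D_c = (0.399/1.36) × 13.90 = 4.079 mg/L.

t_c ≈ 1.05 d; D_c ≈ 4.08 mg/L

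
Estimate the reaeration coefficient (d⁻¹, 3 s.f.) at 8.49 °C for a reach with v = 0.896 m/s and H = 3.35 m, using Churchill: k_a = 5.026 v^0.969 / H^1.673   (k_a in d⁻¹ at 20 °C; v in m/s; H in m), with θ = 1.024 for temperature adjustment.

k_a ≈ 0.455 d⁻¹

k_a(20) = 5.026 × 0.896^0.969 / 3.35^1.673 = 5.026 × 0.8991 / 7.558 = 0.5979 d⁻¹.
k_a(8.49) = 0.5979 × 1.024^(8.49−20) = 0.5979 × 0.7611 = 0.4550 d⁻¹.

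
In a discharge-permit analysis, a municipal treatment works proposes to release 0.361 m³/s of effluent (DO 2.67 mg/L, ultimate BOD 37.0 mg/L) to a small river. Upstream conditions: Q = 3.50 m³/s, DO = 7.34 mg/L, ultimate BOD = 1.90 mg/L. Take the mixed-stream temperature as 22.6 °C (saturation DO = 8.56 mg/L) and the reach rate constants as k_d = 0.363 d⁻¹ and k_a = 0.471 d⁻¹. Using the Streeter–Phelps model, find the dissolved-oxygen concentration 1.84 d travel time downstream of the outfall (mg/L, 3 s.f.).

Mixed DO = (3.50×7.34 + 0.361×2.67)/(3.50+0.361) = 26.65/3.861 = 6.903 mg/L.
Mixed L₀ = (3.50×1.90 + 0.361×37.0)/(3.861) = 20.01/3.861 = 5.182 mg/L.
Initial deficit D₀ = C_s − DO₀ = 8.56 − 6.903 = 1.657 mg/L.
D(1.84) = [0.363×5.182/(0.471−0.363)](e^(−0.363×1.84) − e^(−0.471×1.84)) + 1.657 e^(−0.471×1.84)
= 17.42 × (0.5128 − 0.4204) + 1.657 × 0.4204 = 2.306 mg/L.
DO = 8.56 − 2.306 = 6.254 mg/L.

DO ≈ 6.25 mg/L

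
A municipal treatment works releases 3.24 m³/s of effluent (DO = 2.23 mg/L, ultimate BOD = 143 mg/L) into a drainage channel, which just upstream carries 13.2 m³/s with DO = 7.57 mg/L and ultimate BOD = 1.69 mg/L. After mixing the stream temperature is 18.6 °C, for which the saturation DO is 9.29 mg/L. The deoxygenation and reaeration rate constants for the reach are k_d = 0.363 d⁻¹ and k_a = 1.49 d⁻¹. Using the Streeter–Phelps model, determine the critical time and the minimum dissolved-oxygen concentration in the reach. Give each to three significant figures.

t_c ≈ 0.947 d; minimum DO ≈ 4.19 mg/L

Mixed DO = (13.2×7.57 + 3.24×2.23)/(13.2+3.24) = 107.1/16.44 = 6.518 mg/L.
Mixed L₀ = (13.2×1.69 + 3.24×143)/(16.44) = 485.6/16.44 = 29.54 mg/L.
Initial deficit D₀ = C_s − DO₀ = 9.29 − 6.518 = 2.772 mg/L.
t_c = (1/1.127) ln[(1.49/0.363)(1 − 2.772×1.127/(0.363×29.54))] = 0.8873 × ln(2.909) = 0.9474 d.
D_c = (0.363/1.49) × 29.54 × e^(−0.363×0.9474) = 0.2436 × 29.54 × 0.7090 = 5.102 mg/L.
Minimum DO = 9.29 − 5.102 = 4.188 mg/L.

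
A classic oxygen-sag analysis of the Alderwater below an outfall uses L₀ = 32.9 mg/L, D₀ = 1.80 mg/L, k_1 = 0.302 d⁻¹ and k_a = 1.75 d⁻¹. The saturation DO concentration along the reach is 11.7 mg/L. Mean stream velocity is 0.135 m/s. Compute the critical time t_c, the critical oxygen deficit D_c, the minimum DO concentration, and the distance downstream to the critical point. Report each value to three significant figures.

t_c = [1/(k_a−k_1)] ln[(k_a/k_1)(1 − D₀(k_a−k_1)/(k_1 L₀))]
= [1/(1.75−0.302)] ln[(1.75/0.302)(1 − 1.80×1.448/(0.302×32.9))]
= (1/1.448) ln[5.795 × 0.7377] = 0.6906 × ln(4.275) = 0.6906 × 1.453 = 1.003 d.
D_c = (k_1/k_a) L₀ e^(−k_1 t_c) = (0.302/1.75) × 32.9 × e^(−0.302×1.003) = 0.1726 × 32.9 × 0.7386 = 4.194 mg/L.
Minimum DO = C_s − D_c = 11.7 − 4.194 = 7.506 mg/L.
x_c = v t_c = 0.135 m/s × 1.003 d × 86400 s/d = 11700 m ≈ 11.7 km.

t_c ≈ 1.00 d; D_c ≈ 4.19 mg/L; min DO ≈ 7.51 mg/L; x_c ≈ 11.7 km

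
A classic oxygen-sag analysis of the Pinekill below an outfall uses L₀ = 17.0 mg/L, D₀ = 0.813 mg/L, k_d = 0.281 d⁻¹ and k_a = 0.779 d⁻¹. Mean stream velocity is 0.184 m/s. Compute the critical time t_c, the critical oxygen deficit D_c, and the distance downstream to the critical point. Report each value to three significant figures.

t_c ≈ 1.87 d; D_c ≈ 3.63 mg/L; x_c ≈ 29.7 km

At the critical point dD/dt = 0, so k_d L₀ e^(−k_d t) = k_a D. Substituting D(t) from the Streeter–Phelps equation and solving for t gives
t_c = ln[(k_a/k_d)(1 − D₀(k_a−k_d)/(k_d L₀))] / (k_a−k_d).
Here k_a−k_d = 0.4980 d⁻¹ and 1 − D₀(k_a−k_d)/(k_d L₀) = 1 − 0.813×0.4980/(0.281×17.0) = 0.9152, so
t_c = ln(2.772 × 0.9152) / 0.4980 = 0.9311 / 0.4980 = 1.870 d.
D_c = (k_d/k_a) L₀ e^(−k_d t_c) = (0.281/0.779) × 17.0 × e^(−0.281×1.870) = 0.3607 × 17.0 × 0.5913 = 3.626 mg/L.
x_c = v t_c = 0.184 m/s × 1.870 d × 86400 s/d = 29720 m ≈ 29.7 km.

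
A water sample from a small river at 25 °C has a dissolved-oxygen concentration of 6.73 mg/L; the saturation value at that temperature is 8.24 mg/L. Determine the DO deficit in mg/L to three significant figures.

D = C_s − C = 8.24 − 6.73 = 1.51 mg/L.

D ≈ 1.51 mg/L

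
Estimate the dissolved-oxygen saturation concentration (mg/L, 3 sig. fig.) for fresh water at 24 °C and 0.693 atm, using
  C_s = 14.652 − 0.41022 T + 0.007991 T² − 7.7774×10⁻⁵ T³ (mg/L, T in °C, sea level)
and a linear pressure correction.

At sea level: C_s = 14.652 − 0.41022×24 + 0.007991×24² − 7.7774×10⁻⁵×24³ = 8.334 mg/L.
Pressure correction: C_s' = 8.334 × 0.693 = 5.776 mg/L.

C_s ≈ 5.78 mg/L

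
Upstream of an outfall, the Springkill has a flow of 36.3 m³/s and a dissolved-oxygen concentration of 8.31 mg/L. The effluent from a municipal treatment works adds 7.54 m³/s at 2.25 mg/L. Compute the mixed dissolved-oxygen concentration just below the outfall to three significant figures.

7.27 mg/L

Flow-weighted mixing: C = (Q_r C_r + Q_w C_w)/(Q_r + Q_w)
= (36.3×8.31 + 7.54×2.25)/(36.3 + 7.54) = 318.6/43.84 = 7.268 mg/L.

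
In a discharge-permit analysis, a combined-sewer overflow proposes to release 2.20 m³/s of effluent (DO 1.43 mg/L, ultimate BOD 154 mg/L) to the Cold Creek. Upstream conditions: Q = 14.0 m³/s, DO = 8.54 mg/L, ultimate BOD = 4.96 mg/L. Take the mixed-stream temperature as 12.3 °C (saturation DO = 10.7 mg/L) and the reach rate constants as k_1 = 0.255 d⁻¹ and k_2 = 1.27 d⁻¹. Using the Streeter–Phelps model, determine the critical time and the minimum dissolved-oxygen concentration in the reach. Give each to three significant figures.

Mixed DO = (14.0×8.54 + 2.20×1.43)/(14.0+2.20) = 122.7/16.20 = 7.574 mg/L.
Mixed L₀ = (14.0×4.96 + 2.20×154)/(16.20) = 408.2/16.20 = 25.20 mg/L.
Initial deficit D₀ = C_s − DO₀ = 10.7 − 7.574 = 3.126 mg/L.
t_c = (1/1.015) ln[(1.27/0.255)(1 − 3.126×1.015/(0.255×25.20))] = 0.9852 × ln(2.522) = 0.9112 d.
D_c = (0.255/1.27) × 25.20 × e^(−0.255×0.9112) = 0.2008 × 25.20 × 0.7927 = 4.011 mg/L.
Minimum DO = 10.7 − 4.011 = 6.689 mg/L.

t_c ≈ 0.911 d; minimum DO ≈ 6.69 mg/L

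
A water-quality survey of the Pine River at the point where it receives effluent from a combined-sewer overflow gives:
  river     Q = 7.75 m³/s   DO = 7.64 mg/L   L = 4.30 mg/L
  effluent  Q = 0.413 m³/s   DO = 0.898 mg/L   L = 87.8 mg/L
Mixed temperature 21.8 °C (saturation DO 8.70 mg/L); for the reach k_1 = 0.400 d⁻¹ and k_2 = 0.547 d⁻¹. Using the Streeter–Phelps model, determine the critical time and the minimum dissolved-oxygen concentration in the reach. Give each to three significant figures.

Mixed DO = (7.75×7.64 + 0.413×0.898)/(7.75+0.413) = 59.58/8.163 = 7.299 mg/L.
Mixed L₀ = (7.75×4.30 + 0.413×87.8)/(8.163) = 69.59/8.163 = 8.525 mg/L.
Initial deficit D₀ = C_s − DO₀ = 8.70 − 7.299 = 1.401 mg/L.
t_c = (1/0.1470) ln[(0.547/0.400)(1 − 1.401×0.1470/(0.400×8.525))] = 6.803 × ln(1.285) = 1.705 d.
D_c = (0.400/0.547) × 8.525 × e^(−0.400×1.705) = 0.7313 × 8.525 × 0.5055 = 3.151 mg/L.
Minimum DO = 8.70 − 3.151 = 5.549 mg/L.

t_c ≈ 1.71 d; minimum DO ≈ 5.55 mg/L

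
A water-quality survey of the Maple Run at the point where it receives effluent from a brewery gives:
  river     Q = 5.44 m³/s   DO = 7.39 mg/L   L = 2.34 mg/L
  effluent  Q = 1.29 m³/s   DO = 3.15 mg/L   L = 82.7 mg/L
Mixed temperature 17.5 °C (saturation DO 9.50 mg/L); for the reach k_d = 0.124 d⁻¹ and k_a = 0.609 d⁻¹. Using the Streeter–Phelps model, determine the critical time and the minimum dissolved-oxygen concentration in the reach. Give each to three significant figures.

t_c ≈ 1.15 d; minimum DO ≈ 6.37 mg/L

Mixed DO = (5.44×7.39 + 1.29×3.15)/(5.44+1.29) = 44.27/6.730 = 6.577 mg/L.
Mixed L₀ = (5.44×2.34 + 1.29×82.7)/(6.730) = 119.4/6.730 = 17.74 mg/L.
Initial deficit D₀ = C_s − DO₀ = 9.50 − 6.577 = 2.923 mg/L.
t_c = (1/0.4850) ln[(0.609/0.124)(1 − 2.923×0.4850/(0.124×17.74))] = 2.062 × ln(1.747) = 1.150 d.
D_c = (0.124/0.609) × 17.74 × e^(−0.124×1.150) = 0.2036 × 17.74 × 0.8671 = 3.132 mg/L.
Minimum DO = 9.50 − 3.132 = 6.368 mg/L.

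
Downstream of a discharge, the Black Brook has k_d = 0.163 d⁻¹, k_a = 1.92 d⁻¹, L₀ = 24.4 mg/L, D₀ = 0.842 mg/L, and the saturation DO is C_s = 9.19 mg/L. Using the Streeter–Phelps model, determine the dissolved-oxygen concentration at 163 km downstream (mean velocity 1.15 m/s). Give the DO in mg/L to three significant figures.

Travel time t = x/v = 163 km / (1.15 m/s) = 163000 m / 1.15 m/s = 141700 s = 1.640 d.
k_d L₀/(k_a−k_d) = 0.163×24.4/(1.92−0.163) = 3.977/1.757 = 2.264 mg/L.
e^(−k_d t) = e^(−0.163×1.640) = 0.7654; e^(−k_a t) = e^(−1.92×1.640) = 0.04286.
D = 2.264 × (0.7654 − 0.04286) + 0.842 × 0.04286 = 1.635 + 0.03609 = 1.672 mg/L.
DO = C_s − D = 9.19 − 1.672 = 7.518 mg/L.

DO ≈ 7.52 mg/L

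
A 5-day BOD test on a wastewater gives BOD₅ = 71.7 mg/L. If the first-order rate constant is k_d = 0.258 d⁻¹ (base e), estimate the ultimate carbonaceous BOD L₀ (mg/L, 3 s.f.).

L₀ ≈ 98.9 mg/L

BOD₅ = L₀(1 − e^(−5k_d)) ⇒ L₀ = BOD₅ / (1 − e^(−5×0.258))
= 71.7 / (1 − 0.2753) = 71.7 / 0.7247 = 98.93 mg/L.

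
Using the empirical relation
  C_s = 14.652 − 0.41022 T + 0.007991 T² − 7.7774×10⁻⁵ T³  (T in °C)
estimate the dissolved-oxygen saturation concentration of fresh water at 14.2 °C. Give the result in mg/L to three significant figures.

C_s ≈ 10.2 mg/L

C_s = 14.652 − 0.41022×14.2 + 0.007991×14.2² − 7.7774×10⁻⁵×14.2³ = 10.22 mg/L.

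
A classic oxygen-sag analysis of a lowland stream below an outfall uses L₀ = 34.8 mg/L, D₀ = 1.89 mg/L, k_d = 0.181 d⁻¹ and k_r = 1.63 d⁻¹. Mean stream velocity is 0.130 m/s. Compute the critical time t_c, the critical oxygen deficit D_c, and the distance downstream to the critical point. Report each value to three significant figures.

t_c = [1/(k_r−k_d)] ln[(k_r/k_d)(1 − D₀(k_r−k_d)/(k_d L₀))]
= [1/(1.63−0.181)] ln[(1.63/0.181)(1 − 1.89×1.449/(0.181×34.8))]
= (1/1.449) ln[9.006 × 0.5652] = 0.6901 × ln(5.090) = 0.6901 × 1.627 = 1.123 d.
L(t_c) = L₀ e^(−k_d t_c) = 34.8 × 0.8161 = 28.40 mg/L, and at the critical point k_r D_c = k_d L, so D_c = (0.181/1.63) × 28.40 = 3.153 mg/L.
x_c = v t_c = 0.130 m/s × 1.123 d × 86400 s/d = 12610 m ≈ 12.6 km.

t_c ≈ 1.12 d; D_c ≈ 3.15 mg/L; x_c ≈ 12.6 km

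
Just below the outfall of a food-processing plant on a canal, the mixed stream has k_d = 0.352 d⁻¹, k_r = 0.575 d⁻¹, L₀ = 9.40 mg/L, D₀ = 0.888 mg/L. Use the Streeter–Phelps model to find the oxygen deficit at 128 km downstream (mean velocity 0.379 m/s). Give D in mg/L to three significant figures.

Travel time t = x/v = 128 km / (0.379 m/s) = 128000 m / 0.379 m/s = 337700 s = 3.909 d.
k_d L₀/(k_r−k_d) = 0.352×9.40/(0.575−0.352) = 3.309/0.2230 = 14.84 mg/L.
e^(−k_d t) = e^(−0.352×3.909) = 0.2526; e^(−k_r t) = e^(−0.575×3.909) = 0.1056.
D = 14.84 × (0.2526 − 0.1056) + 0.888 × 0.1056 = 2.180 + 0.09382 = 2.274 mg/L.

D ≈ 2.27 mg/L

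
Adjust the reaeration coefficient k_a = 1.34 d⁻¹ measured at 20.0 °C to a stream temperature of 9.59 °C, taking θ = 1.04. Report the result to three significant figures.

k_a ≈ 0.891 d⁻¹

k_a(T₂) = k_a(T₁) · θ^(T₂−T₁) = 1.34 × 1.04^(9.59−20.0)
= 1.34 × 1.04^-10.4 = 1.34 × 0.6648 = 0.8908 d⁻¹.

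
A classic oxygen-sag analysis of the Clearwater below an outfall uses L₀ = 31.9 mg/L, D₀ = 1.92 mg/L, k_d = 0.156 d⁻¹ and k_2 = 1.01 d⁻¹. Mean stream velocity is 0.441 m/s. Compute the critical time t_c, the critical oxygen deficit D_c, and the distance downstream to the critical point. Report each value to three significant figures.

t_c = [1/(k_2−k_d)] ln[(k_2/k_d)(1 − D₀(k_2−k_d)/(k_d L₀))]
= [1/(1.01−0.156)] ln[(1.01/0.156)(1 − 1.92×0.8540/(0.156×31.9))]
= (1/0.8540) ln[6.474 × 0.6705] = 1.171 × ln(4.341) = 1.171 × 1.468 = 1.719 d.
L(t_c) = L₀ e^(−k_d t_c) = 31.9 × 0.7648 = 24.40 mg/L, and at the critical point k_2 D_c = k_d L, so D_c = (0.156/1.01) × 24.40 = 3.768 mg/L.
x_c = v t_c = 0.441 m/s × 1.719 d × 86400 s/d = 65500 m ≈ 65.5 km.

t_c ≈ 1.72 d; D_c ≈ 3.77 mg/L; x_c ≈ 65.5 km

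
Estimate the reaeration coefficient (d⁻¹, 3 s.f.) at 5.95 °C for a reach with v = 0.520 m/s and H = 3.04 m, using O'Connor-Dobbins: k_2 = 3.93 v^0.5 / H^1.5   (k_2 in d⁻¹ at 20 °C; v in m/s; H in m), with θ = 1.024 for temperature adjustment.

k_2 ≈ 0.383 d⁻¹

k_2(20) = 3.93 × 0.520^0.5 / 3.04^1.5 = 3.93 × 0.7211 / 5.300 = 0.5347 d⁻¹.
k_2(5.95) = 0.5347 × 1.024^(5.95−20) = 0.5347 × 0.7166 = 0.3832 d⁻¹.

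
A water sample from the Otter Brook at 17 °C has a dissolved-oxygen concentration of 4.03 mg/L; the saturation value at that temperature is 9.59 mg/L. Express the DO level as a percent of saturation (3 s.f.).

42.0 % saturation

% saturation = C/C_s × 100 = 4.03/9.59 × 100 = 42.0 %.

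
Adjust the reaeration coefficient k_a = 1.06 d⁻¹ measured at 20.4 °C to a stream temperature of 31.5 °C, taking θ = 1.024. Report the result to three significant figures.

k_a ≈ 1.38 d⁻¹

k_a(T₂) = k_a(T₁) · θ^(T₂−T₁) = 1.06 × 1.024^(31.5−20.4)
= 1.06 × 1.024^11.1 = 1.06 × 1.301 = 1.379 d⁻¹.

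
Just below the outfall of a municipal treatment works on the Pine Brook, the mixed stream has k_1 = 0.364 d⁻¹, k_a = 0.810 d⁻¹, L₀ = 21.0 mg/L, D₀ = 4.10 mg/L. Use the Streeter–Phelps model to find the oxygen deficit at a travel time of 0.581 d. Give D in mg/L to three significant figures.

k_1 L₀/(k_a−k_1) = 0.364×21.0/(0.810−0.364) = 7.644/0.4460 = 17.14 mg/L.
e^(−k_1 t) = e^(−0.364×0.5810) = 0.8094; e^(−k_a t) = e^(−0.810×0.5810) = 0.6246.
D = 17.14 × (0.8094 − 0.6246) + 4.10 × 0.6246 = 3.167 + 2.561 = 5.728 mg/L.

D ≈ 5.73 mg/L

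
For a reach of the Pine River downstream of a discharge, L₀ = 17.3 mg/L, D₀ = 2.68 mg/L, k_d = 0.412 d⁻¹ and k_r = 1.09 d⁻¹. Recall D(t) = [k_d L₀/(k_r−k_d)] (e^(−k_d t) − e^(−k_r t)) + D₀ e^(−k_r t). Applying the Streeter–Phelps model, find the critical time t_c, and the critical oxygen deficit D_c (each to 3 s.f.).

t_c = [1/(k_r−k_d)] ln[(k_r/k_d)(1 − D₀(k_r−k_d)/(k_d L₀))]
= [1/(1.09−0.412)] ln[(1.09/0.412)(1 − 2.68×0.6780/(0.412×17.3))]
= (1/0.6780) ln[2.646 × 0.7451] = 1.475 × ln(1.971) = 1.475 × 0.6786 = 1.001 d.
D_c = (k_d/k_r) L₀ e^(−k_d t_c) = (0.412/1.09) × 17.3 × e^(−0.412×1.001) = 0.3780 × 17.3 × 0.6621 = 4.329 mg/L.

t_c ≈ 1.00 d; D_c ≈ 4.33 mg/L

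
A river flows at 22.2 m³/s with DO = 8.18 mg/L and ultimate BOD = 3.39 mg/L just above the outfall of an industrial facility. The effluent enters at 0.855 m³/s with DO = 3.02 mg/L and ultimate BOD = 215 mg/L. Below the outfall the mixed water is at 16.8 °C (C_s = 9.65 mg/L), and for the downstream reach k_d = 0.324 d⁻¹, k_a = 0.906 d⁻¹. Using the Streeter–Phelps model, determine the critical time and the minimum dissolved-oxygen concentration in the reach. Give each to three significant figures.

Mixed DO = (22.2×8.18 + 0.855×3.02)/(22.2+0.855) = 184.2/23.05 = 7.989 mg/L.
Mixed L₀ = (22.2×3.39 + 0.855×215)/(23.05) = 259.1/23.05 = 11.24 mg/L.
Initial deficit D₀ = C_s − DO₀ = 9.65 − 7.989 = 1.661 mg/L.
t_c = (1/0.5820) ln[(0.906/0.324)(1 − 1.661×0.5820/(0.324×11.24))] = 1.718 × ln(2.054) = 1.237 d.
D_c = (0.324/0.906) × 11.24 × e^(−0.324×1.237) = 0.3576 × 11.24 × 0.6699 = 2.692 mg/L.
Minimum DO = 9.65 − 2.692 = 6.958 mg/L.

t_c ≈ 1.24 d; minimum DO ≈ 6.96 mg/L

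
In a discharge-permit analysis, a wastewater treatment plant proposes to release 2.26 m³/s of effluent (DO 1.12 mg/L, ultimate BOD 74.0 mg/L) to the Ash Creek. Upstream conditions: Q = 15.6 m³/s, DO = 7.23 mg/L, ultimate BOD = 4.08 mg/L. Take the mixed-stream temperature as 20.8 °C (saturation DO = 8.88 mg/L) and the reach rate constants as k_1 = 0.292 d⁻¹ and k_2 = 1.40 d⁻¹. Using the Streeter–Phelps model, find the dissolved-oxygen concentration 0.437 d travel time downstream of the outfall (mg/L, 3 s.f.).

DO ≈ 6.41 mg/L

Mixed DO = (15.6×7.23 + 2.26×1.12)/(15.6+2.26) = 115.3/17.86 = 6.457 mg/L.
Mixed L₀ = (15.6×4.08 + 2.26×74.0)/(17.86) = 230.9/17.86 = 12.93 mg/L.
Initial deficit D₀ = C_s − DO₀ = 8.88 − 6.457 = 2.423 mg/L.
D(0.437) = [0.292×12.93/(1.40−0.292)](e^(−0.292×0.437) − e^(−1.40×0.437)) + 2.423 e^(−1.40×0.437)
= 3.407 × (0.8802 − 0.5424) + 2.423 × 0.5424 = 2.465 mg/L.
DO = 8.88 − 2.465 = 6.415 mg/L.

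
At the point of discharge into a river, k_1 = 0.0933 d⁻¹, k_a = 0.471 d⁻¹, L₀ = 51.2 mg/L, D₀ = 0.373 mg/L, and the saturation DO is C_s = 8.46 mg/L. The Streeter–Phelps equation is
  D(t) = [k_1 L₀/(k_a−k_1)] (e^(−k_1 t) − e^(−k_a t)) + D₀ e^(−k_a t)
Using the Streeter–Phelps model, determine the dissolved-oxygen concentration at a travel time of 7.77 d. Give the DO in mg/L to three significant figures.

DO ≈ 2.65 mg/L

k_1 L₀/(k_a−k_1) = 0.0933×51.2/(0.471−0.0933) = 4.777/0.3777 = 12.65 mg/L.
e^(−k_1 t) = e^(−0.0933×7.770) = 0.4844; e^(−k_a t) = e^(−0.471×7.770) = 0.02574.
D = 12.65 × (0.4844 − 0.02574) + 0.373 × 0.02574 = 5.800 + 0.009601 = 5.810 mg/L.
DO = C_s − D = 8.46 − 5.810 = 2.650 mg/L.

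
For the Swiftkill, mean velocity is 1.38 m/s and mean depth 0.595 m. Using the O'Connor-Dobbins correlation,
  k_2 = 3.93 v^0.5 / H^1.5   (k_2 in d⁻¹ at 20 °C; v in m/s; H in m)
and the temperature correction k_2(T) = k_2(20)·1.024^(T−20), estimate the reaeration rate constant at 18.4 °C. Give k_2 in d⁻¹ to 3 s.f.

k_2 ≈ 9.68 d⁻¹

k_2(20) = 3.93 × 1.38^0.5 / 0.595^1.5 = 3.93 × 1.175 / 0.4590 = 10.06 d⁻¹.
k_2(18.4) = 10.06 × 1.024^(18.4−20) = 10.06 × 0.9628 = 9.684 d⁻¹.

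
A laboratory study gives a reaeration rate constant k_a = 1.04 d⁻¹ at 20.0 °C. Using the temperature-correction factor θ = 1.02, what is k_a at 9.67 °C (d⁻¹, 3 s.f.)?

k_a(T₂) = k_a(T₁) · θ^(T₂−T₁) = 1.04 × 1.02^(9.67−20.0)
= 1.04 × 1.02^-10.3 = 1.04 × 0.8150 = 0.8476 d⁻¹.

k_a ≈ 0.848 d⁻¹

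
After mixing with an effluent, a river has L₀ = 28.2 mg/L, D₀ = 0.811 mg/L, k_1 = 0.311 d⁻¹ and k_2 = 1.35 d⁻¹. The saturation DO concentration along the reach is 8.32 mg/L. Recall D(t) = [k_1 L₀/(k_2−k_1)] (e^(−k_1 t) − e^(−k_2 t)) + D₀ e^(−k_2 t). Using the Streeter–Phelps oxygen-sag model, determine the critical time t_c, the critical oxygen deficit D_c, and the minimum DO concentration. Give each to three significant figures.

With k_2/k_1 = 4.341 and 1 − D₀(k_2−k_1)/(k_1 L₀) = 0.9039,
t_c = ln(4.341 × 0.9039) / (1.35 − 0.311) = ln(3.924) / 1.039 = 1.367/1.039 = 1.316 d.
L(t_c) = L₀ e^(−k_1 t_c) = 28.2 × 0.6642 = 18.73 mg/L, and at the critical point k_2 D_c = k_1 L, so D_c = (0.311/1.35) × 18.73 = 4.315 mg/L.
Minimum DO = C_s − D_c = 8.32 − 4.315 = 4.005 mg/L.

t_c ≈ 1.32 d; D_c ≈ 4.31 mg/L; min DO ≈ 4.01 mg/L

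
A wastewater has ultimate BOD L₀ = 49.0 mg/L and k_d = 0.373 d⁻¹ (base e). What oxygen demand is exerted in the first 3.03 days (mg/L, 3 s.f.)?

y ≈ 33.2 mg/L

y_t = L₀(1 − e^(−k_d t)) = 49.0 × (1 − e^(−0.373×3.03))
= 49.0 × (1 − 0.3230) = 49.0 × 0.6770 = 33.17 mg/L.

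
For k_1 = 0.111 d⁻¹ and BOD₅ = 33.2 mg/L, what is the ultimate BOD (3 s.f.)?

BOD₅ = L₀(1 − e^(−5k_1)) ⇒ L₀ = BOD₅ / (1 − e^(−5×0.111))
= 33.2 / (1 − 0.5741) = 33.2 / 0.4259 = 77.95 mg/L.

L₀ ≈ 77.9 mg/L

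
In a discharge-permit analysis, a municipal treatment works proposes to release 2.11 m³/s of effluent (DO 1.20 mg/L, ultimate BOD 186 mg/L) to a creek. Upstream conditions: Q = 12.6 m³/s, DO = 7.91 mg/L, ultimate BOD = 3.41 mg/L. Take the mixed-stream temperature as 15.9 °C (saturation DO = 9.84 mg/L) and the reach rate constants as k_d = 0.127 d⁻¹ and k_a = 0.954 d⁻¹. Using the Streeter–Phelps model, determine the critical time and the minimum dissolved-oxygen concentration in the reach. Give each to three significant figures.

t_c ≈ 1.22 d; minimum DO ≈ 6.46 mg/L

Mixed DO = (12.6×7.91 + 2.11×1.20)/(12.6+2.11) = 102.2/14.71 = 6.948 mg/L.
Mixed L₀ = (12.6×3.41 + 2.11×186)/(14.71) = 435.4/14.71 = 29.60 mg/L.
Initial deficit D₀ = C_s − DO₀ = 9.84 − 6.948 = 2.892 mg/L.
t_c = (1/0.8270) ln[(0.954/0.127)(1 − 2.892×0.8270/(0.127×29.60))] = 1.209 × ln(2.732) = 1.215 d.
D_c = (0.127/0.954) × 29.60 × e^(−0.127×1.215) = 0.1331 × 29.60 × 0.8570 = 3.377 mg/L.
Minimum DO = 9.84 − 3.377 = 6.463 mg/L.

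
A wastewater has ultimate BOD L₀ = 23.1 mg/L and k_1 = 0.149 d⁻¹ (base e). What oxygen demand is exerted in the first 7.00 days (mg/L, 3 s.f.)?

y_t = L₀(1 − e^(−k_1 t)) = 23.1 × (1 − e^(−0.149×7.00))
= 23.1 × (1 − 0.3524) = 23.1 × 0.6476 = 14.96 mg/L.

y ≈ 15.0 mg/L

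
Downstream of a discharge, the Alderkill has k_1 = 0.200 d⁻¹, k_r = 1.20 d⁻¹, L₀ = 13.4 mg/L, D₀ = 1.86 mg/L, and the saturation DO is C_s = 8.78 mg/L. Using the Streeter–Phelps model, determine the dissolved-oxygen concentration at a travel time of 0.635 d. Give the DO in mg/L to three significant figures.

k_1 L₀/(k_r−k_1) = 0.200×13.4/(1.20−0.200) = 2.680/1.000 = 2.680 mg/L.
e^(−k_1 t) = e^(−0.200×0.6350) = 0.8807; e^(−k_r t) = e^(−1.20×0.6350) = 0.4667.
D = 2.680 × (0.8807 − 0.4667) + 1.86 × 0.4667 = 1.110 + 0.8681 = 1.978 mg/L.
DO = C_s − D = 8.78 − 1.978 = 6.802 mg/L.

DO ≈ 6.80 mg/L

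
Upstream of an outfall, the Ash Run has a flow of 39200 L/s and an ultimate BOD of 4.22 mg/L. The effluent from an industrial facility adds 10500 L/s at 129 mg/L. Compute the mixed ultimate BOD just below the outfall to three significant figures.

30.6 mg/L

Flow-weighted mixing: C = (Q_r C_r + Q_w C_w)/(Q_r + Q_w)
= (39200×4.22 + 10500×129)/(39200 + 10500) = 1.520×10^6/49700 = 30.58 mg/L.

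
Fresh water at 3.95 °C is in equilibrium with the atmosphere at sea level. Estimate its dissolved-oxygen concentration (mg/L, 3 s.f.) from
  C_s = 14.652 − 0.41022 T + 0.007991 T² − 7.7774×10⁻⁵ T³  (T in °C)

C_s = 14.652 − 0.41022×3.95 + 0.007991×3.95² − 7.7774×10⁻⁵×3.95³ = 13.15 mg/L.

C_s ≈ 13.2 mg/L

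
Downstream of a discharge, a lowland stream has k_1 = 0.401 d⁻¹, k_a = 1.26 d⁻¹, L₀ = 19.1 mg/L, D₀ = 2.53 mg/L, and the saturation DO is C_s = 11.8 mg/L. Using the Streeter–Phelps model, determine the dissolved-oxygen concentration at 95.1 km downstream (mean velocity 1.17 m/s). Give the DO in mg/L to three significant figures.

Travel time t = x/v = 95.1 km / (1.17 m/s) = 95100 m / 1.17 m/s = 81280 s = 0.9408 d.
k_1 L₀/(k_a−k_1) = 0.401×19.1/(1.26−0.401) = 7.659/0.8590 = 8.916 mg/L.
e^(−k_1 t) = e^(−0.401×0.9408) = 0.6857; e^(−k_a t) = e^(−1.26×0.9408) = 0.3056.
D = 8.916 × (0.6857 − 0.3056) + 2.53 × 0.3056 = 3.389 + 0.7733 = 4.162 mg/L.
DO = C_s − D = 11.8 − 4.162 = 7.638 mg/L.

DO ≈ 7.64 mg/L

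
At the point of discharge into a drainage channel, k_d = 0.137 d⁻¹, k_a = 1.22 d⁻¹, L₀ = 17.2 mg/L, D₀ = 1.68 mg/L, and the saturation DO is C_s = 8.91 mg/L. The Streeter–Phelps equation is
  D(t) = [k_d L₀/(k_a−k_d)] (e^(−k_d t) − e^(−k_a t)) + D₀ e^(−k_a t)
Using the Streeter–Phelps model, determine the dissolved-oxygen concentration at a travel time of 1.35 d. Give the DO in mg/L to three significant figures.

k_d L₀/(k_a−k_d) = 0.137×17.2/(1.22−0.137) = 2.356/1.083 = 2.176 mg/L.
e^(−k_d t) = e^(−0.137×1.350) = 0.8311; e^(−k_a t) = e^(−1.22×1.350) = 0.1926.
D = 2.176 × (0.8311 − 0.1926) + 1.68 × 0.1926 = 1.389 + 0.3236 = 1.713 mg/L.
DO = C_s − D = 8.91 − 1.713 = 7.197 mg/L.

DO ≈ 7.20 mg/L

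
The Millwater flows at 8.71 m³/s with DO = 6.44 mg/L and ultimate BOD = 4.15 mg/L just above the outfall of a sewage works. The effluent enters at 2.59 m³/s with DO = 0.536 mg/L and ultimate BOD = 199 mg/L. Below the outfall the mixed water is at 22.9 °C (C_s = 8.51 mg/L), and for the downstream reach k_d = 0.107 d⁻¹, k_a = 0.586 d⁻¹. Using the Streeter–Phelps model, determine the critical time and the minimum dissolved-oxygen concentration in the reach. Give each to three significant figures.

Mixed DO = (8.71×6.44 + 2.59×0.536)/(8.71+2.59) = 57.48/11.30 = 5.087 mg/L.
Mixed L₀ = (8.71×4.15 + 2.59×199)/(11.30) = 551.6/11.30 = 48.81 mg/L.
Initial deficit D₀ = C_s − DO₀ = 8.51 − 5.087 = 3.423 mg/L.
t_c = (1/0.4790) ln[(0.586/0.107)(1 − 3.423×0.4790/(0.107×48.81))] = 2.088 × ln(3.757) = 2.763 d.
D_c = (0.107/0.586) × 48.81 × e^(−0.107×2.763) = 0.1826 × 48.81 × 0.7440 = 6.631 mg/L.
Minimum DO = 8.51 − 6.631 = 1.879 mg/L.

t_c ≈ 2.76 d; minimum DO ≈ 1.88 mg/L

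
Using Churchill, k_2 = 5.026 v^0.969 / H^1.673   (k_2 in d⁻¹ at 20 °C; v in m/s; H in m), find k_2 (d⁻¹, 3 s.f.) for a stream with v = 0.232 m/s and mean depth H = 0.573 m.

k_2 ≈ 3.10 d⁻¹

k_2 = 5.026 × 0.232^0.969 / 0.573^1.673 = 5.026 × 0.2427 / 0.3939 = 3.097 d⁻¹.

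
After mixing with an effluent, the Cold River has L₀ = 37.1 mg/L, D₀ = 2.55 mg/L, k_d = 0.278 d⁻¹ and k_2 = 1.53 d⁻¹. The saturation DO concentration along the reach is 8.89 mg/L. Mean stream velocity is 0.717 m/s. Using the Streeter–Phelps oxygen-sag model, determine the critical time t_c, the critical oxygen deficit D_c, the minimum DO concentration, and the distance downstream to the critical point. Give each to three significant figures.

With k_2/k_d = 5.504 and 1 − D₀(k_2−k_d)/(k_d L₀) = 0.6905,
t_c = ln(5.504 × 0.6905) / (1.53 − 0.278) = ln(3.800) / 1.252 = 1.335/1.252 = 1.066 d.
L(t_c) = L₀ e^(−k_d t_c) = 37.1 × 0.7435 = 27.58 mg/L, and at the critical point k_2 D_c = k_d L, so D_c = (0.278/1.53) × 27.58 = 5.012 mg/L.
Minimum DO = C_s − D_c = 8.89 − 5.012 = 3.878 mg/L.
x_c = v t_c = 0.717 m/s × 1.066 d × 86400 s/d = 66060 m ≈ 66.1 km.

t_c ≈ 1.07 d; D_c ≈ 5.01 mg/L; min DO ≈ 3.88 mg/L; x_c ≈ 66.1 km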